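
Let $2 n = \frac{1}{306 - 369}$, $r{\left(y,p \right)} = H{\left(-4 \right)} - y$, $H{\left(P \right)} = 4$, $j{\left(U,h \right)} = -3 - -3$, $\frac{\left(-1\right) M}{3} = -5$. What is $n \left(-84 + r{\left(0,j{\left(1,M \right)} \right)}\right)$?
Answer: $\frac{40}{63} \approx 0.63492$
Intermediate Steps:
$M = 15$ ($M = \left(-3\right) \left(-5\right) = 15$)
$j{\left(U,h \right)} = 0$ ($j{\left(U,h \right)} = -3 + 3 = 0$)
$r{\left(y,p \right)} = 4 - y$
$n = - \frac{1}{126}$ ($n = \frac{1}{2 \left(306 - 369\right)} = \frac{1}{2 \left(-63\right)} = \frac{1}{2} \left(- \frac{1}{63}\right) = - \frac{1}{126} \approx -0.0079365$)
$n \left(-84 + r{\left(0,j{\left(1,M \right)} \right)}\right) = - \frac{-84 + \left(4 - 0\right)}{126} = - \frac{-84 + \left(4 + 0\right)}{126} = - \frac{-84 + 4}{126} = \left(- \frac{1}{126}\right) \left(-80\right) = \frac{40}{63}$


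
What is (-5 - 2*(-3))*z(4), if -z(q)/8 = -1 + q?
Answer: -24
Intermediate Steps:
z(q) = 8 - 8*q (z(q) = -8*(-1 + q) = 8 - 8*q)
(-5 - 2*(-3))*z(4) = (-5 - 2*(-3))*(8 - 8*4) = (-5 + 6)*(8 - 32) = 1*(-24) = -24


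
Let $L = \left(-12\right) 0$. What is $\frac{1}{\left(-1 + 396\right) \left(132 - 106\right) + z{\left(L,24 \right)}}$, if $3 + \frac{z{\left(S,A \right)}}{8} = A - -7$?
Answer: $\frac{1}{10494} \approx 9.5293 \cdot 10^{-5}$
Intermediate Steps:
$L = 0$
$z{\left(S,A \right)} = 32 + 8 A$ ($z{\left(S,A \right)} = -24 + 8 \left(A - -7\right) = -24 + 8 \left(A + 7\right) = -24 + 8 \left(7 + A\right) = -24 + \left(56 + 8 A\right) = 32 + 8 A$)
$\frac{1}{\left(-1 + 396\right) \left(132 - 106\right) + z{\left(L,24 \right)}} = \frac{1}{\left(-1 + 396\right) \left(132 - 106\right) + \left(32 + 8 \cdot 24\right)} = \frac{1}{395 \cdot 26 + \left(32 + 192\right)} = \frac{1}{10270 + 224} = \frac{1}{10494}$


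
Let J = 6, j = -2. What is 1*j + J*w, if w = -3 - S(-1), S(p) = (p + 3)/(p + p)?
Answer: -14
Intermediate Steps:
S(p) = (3 + p)/(2*p) (S(p) = (3 + p)/((2*p)) = (3 + p)*(1/(2*p)) = (3 + p)/(2*p))
w = -2 (w = -3 - (3 - 1)/(2*(-1)) = -3 - (-1)*2/2 = -3 - 1*(-1) = -3 + 1 = -2)
1*j + J*w = 1*(-2) + 6*(-2) = -2 - 12 = -14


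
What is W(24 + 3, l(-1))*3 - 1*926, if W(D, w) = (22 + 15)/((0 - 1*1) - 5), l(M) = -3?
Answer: -1889/2 ≈ -944.50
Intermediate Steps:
W(D, w) = -37/6 (W(D, w) = 37/((0 - 1) - 5) = 37/(-1 - 5) = 37/(-6) = 37*(-1/6) = -37/6)
W(24 + 3, l(-1))*3 - 1*926 = -37/6*3 - 1*926 = -37/2 - 926 = -1889/2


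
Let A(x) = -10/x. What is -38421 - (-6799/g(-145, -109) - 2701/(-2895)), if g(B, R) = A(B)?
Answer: 348347053/5790 ≈ 60164.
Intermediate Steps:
g(B, R) = -10/B
-38421 - (-6799/g(-145, -109) - 2701/(-2895)) = -38421 - (-6799/((-10/(-145))) - 2701/(-2895)) = -38421 - (-6799/((-10*(-1/145))) - 2701*(-1/2895)) = -38421 - (-6799/2/29 + 2701/2895) = -38421 - (-6799*29/2 + 2701/2895) = -38421 - (-197171/2 + 2701/2895) = -38421 - 1*(-570804643/5790) = -38421 + 570804643/5790 = 348347053/5790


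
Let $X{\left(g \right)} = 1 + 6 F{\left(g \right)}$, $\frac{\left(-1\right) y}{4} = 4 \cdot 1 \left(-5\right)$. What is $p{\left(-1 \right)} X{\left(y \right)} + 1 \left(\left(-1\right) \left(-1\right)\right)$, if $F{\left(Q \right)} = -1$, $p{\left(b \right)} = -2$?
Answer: $11$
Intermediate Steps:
$y = 80$ ($y = - 4 \cdot 4 \cdot 1 \left(-5\right) = - 4 \cdot 4 \left(-5\right) = \left(-4\right) \left(-20\right) = 80$)
$X{\left(g \right)} = -5$ ($X{\left(g \right)} = 1 + 6 \left(-1\right) = 1 - 6 = -5$)
$p{\left(-1 \right)} X{\left(y \right)} + 1 \left(\left(-1\right) \left(-1\right)\right) = \left(-2\right) \left(-5\right) + 1 \left(\left(-1\right) \left(-1\right)\right) = 10 + 1 \cdot 1 = 10 + 1 = 11$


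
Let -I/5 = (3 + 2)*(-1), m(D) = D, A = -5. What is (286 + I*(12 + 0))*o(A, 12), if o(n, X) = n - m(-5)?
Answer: 0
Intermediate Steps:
I = 25 (I = -5*(3 + 2)*(-1) = -25*(-1) = -5*(-5) = 25)
o(n, X) = 5 + n (o(n, X) = n - 1*(-5) = n + 5 = 5 + n)
(286 + I*(12 + 0))*o(A, 12) = (286 + 25*(12 + 0))*(5 - 5) = (286 + 25*12)*0 = (286 + 300)*0 = 586*0 = 0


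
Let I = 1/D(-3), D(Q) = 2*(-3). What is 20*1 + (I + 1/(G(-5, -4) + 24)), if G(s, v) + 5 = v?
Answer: 199/10 ≈ 19.900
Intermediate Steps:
G(s, v) = -5 + v
D(Q) = -6
I = -⅙ (I = 1/(-6) = -⅙ ≈ -0.16667)
20*1 + (I + 1/(G(-5, -4) + 24)) = 20*1 + (-⅙ + 1/((-5 - 4) + 24)) = 20 + (-⅙ + 1/(-9 + 24)) = 20 + (-⅙ + 1/15) = 20 - ⅒ = 199/10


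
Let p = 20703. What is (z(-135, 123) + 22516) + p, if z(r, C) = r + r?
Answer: 42949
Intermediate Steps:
z(r, C) = 2*r
(z(-135, 123) + 22516) + p = (2*(-135) + 22516) + 20703 = (-270 + 22516) + 20703 = 22246 + 20703 = 42949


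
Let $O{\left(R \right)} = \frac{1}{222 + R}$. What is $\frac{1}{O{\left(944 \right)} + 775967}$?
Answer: $\frac{1166}{904777523} \approx 1.2887 \cdot 10^{-6}$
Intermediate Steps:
$\frac{1}{O{\left(944 \right)} + 775967} = \frac{1}{\frac{1}{222 + 944} + 775967} = \frac{1}{\frac{1}{1166} + 775967} = \frac{1}{\frac{904777523}{1166}} = \frac{1166}{904777523}$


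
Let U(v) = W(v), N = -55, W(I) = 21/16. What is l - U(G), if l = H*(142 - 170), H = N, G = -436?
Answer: 24619/16 ≈ 1538.7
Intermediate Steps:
W(I) = 21/16 (W(I) = 21*(1/16) = 21/16)
U(v) = 21/16
H = -55
l = 1540 (l = -55*(142 - 170) = -55*(-28) = 1540)
l - U(G) = 1540 - 1*21/16 = 1540 - 21/16 = 24619/16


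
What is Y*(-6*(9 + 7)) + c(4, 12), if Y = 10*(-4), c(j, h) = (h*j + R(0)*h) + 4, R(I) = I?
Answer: 3892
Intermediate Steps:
c(j, h) = 4 + h*j (c(j, h) = (h*j + 0*h) + 4 = (h*j + 0) + 4 = h*j + 4 = 4 + h*j)
Y = -40
Y*(-6*(9 + 7)) + c(4, 12) = -(-240)*(9 + 7) + (4 + 12*4) = -(-240)*16 + (4 + 48) = -40*(-96) + 52 = 3840 + 52 = 3892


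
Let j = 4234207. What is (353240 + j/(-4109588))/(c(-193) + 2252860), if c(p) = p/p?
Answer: 1451666630913/9258330531268 ≈ 0.15680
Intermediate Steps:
c(p) = 1
(353240 + j/(-4109588))/(c(-193) + 2252860) = (353240 + 4234207/(-4109588))/(1 + 2252860) = (353240 + 4234207*(-1/4109588))/2252861 = (353240 - 4234207/4109588)*(1/2252861) = (1451666630913/4109588)*(1/2252861) = 1451666630913/9258330531268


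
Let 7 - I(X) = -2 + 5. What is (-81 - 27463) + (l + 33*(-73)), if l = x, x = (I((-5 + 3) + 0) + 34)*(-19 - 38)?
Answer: -32119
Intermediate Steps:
I(X) = 4 (I(X) = 7 - (-2 + 5) = 7 - 1*3 = 7 - 3 = 4)
x = -2166 (x = (4 + 34)*(-19 - 38) = 38*(-57) = -2166)
l = -2166
(-81 - 27463) + (l + 33*(-73)) = (-81 - 27463) + (-2166 + 33*(-73)) = -27544 + (-2166 - 2409) = -27544 - 4575 = -32119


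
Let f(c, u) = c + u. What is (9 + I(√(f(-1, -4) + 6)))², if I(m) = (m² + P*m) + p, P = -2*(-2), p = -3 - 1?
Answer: 100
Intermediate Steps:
p = -4
P = 4
I(m) = -4 + m² + 4*m (I(m) = (m² + 4*m) - 4 = -4 + m² + 4*m)
(9 + I(√(f(-1, -4) + 6)))² = (9 + (-4 + (√((-1 - 4) + 6))² + 4*√((-1 - 4) + 6)))² = (9 + (-4 + (√(-5 + 6))² + 4*√(-5 + 6)))² = (9 + (-4 + (√1)² + 4*√1))² = (9 + (-4 + 1² + 4*1))² = (9 + (-4 + 1 + 4))² = (9 + 1)² = 10² = 100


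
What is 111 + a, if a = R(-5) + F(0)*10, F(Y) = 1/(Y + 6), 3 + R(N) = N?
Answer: 314/3 ≈ 104.67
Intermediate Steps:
R(N) = -3 + N
F(Y) = 1/(6 + Y)
a = -19/3 (a = (-3 - 5) + 10/(6 + 0) = -8 + 10/6 = -8 + (⅙)*10 = -8 + 5/3 = -19/3 ≈ -6.3333)
111 + a = 111 - 19/3 = 314/3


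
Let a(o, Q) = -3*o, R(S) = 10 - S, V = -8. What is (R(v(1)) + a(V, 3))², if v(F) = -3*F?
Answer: 1369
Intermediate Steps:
(R(v(1)) + a(V, 3))² = ((10 - (-3)) - 3*(-8))² = ((10 - 1*(-3)) + 24)² = ((10 + 3) + 24)² = (13 + 24)² = 37² = 1369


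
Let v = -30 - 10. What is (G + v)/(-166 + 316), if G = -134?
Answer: -29/25 ≈ -1.1600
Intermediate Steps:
v = -40
(G + v)/(-166 + 316) = (-134 - 40)/(-166 + 316) = -174/150 = -174*1/150 = -29/25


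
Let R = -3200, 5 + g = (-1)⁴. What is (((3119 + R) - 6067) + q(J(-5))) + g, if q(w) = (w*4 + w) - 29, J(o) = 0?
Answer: -6181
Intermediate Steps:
g = -4 (g = -5 + (-1)⁴ = -5 + 1 = -4)
q(w) = -29 + 5*w (q(w) = (4*w + w) - 29 = 5*w - 29 = -29 + 5*w)
(((3119 + R) - 6067) + q(J(-5))) + g = (((3119 - 3200) - 6067) + (-29 + 5*0)) - 4 = ((-81 - 6067) + (-29 + 0)) - 4 = (-6148 - 29) - 4 = -6177 - 4 = -6181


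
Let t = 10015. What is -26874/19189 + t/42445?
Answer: -189697819/162895421 ≈ -1.1645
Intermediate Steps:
-26874/19189 + t/42445 = -26874/19189 + 10015/42445 = -26874*1/19189 + 10015*(1/42445) = -26874/19189 + 2003/8489 = -189697819/162895421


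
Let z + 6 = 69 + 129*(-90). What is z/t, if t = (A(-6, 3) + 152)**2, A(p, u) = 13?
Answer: -1283/3025 ≈ -0.42413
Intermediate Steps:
z = -11547 (z = -6 + (69 + 129*(-90)) = -6 + (69 - 11610) = -6 - 11541 = -11547)
t = 27225 (t = (13 + 152)**2 = 165**2 = 27225)
z/t = -11547/27225 = -11547*1/27225 = -1283/3025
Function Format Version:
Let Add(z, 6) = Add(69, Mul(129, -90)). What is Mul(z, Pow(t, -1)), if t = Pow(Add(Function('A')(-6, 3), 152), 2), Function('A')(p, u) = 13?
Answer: Rational(-1283, 3025) ≈ -0.42413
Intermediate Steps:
z = -11547 (z = Add(-6, Add(69, Mul(129, -90))) = Add(-6, Add(69, -11610)) = Add(-6, -11541) = -11547)
t = 27225 (t = Pow(Add(13, 152), 2) = Pow(165, 2) = 27225)
Mul(z, Pow(t, -1)) = Mul(-11547, Pow(27225, -1)) = Mul(-11547, Rational(1, 27225)) = Rational(-1283, 3025)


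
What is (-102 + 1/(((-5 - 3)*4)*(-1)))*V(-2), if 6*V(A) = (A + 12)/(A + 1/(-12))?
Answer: 3263/40 ≈ 81.575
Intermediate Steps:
V(A) = (12 + A)/(6*(-1/12 + A)) (V(A) = ((A + 12)/(A + 1/(-12)))/6 = ((12 + A)/(A - 1/12))/6 = ((12 + A)/(-1/12 + A))/6 = (12 + A)/(6*(-1/12 + A)))
(-102 + 1/(((-5 - 3)*4)*(-1)))*V(-2) = (-102 + 1/(((-5 - 3)*4)*(-1)))*(2*(12 - 2)/(-1 + 12*(-2))) = (-102 + 1/(-8*4*(-1)))*(2*10/(-1 - 24)) = (-102 + 1/(-32*(-1)))*(2*10/(-25)) = (-102 + 1/32)*(2*(-1/25)*10) = (-102 + 1/32)*(-4/5) = -3263/32*(-4/5) = 3263/40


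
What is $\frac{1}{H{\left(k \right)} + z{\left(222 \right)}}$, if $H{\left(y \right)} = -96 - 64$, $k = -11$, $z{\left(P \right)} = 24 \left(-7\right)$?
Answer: $- \frac{1}{328} \approx -0.0030488$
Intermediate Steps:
$z{\left(P \right)} = -168$
$H{\left(y \right)} = -160$ ($H{\left(y \right)} = -96 - 64 = -160$)
$\frac{1}{H{\left(k \right)} + z{\left(222 \right)}} = \frac{1}{-160 - 168} = \frac{1}{-328} = - \frac{1}{328}$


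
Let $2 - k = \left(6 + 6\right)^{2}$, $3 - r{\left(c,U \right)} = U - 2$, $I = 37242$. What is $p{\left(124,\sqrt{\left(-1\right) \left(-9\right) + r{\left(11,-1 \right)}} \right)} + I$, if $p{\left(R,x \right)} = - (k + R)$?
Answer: $37260$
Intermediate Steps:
$r{\left(c,U \right)} = 5 - U$ ($r{\left(c,U \right)} = 3 - \left(U - 2\right) = 3 - \left(-2 + U\right) = 5 - U$)
$k = -142$ ($k = 2 - \left(6 + 6\right)^{2} = 2 - 12^{2} = 2 - 144 = -142$)
$p{\left(R,x \right)} = 142 - R$ ($p{\left(R,x \right)} = - (-142 + R) = 142 - R$)
$p{\left(124,\sqrt{\left(-1\right) \left(-9\right) + r{\left(11,-1 \right)}} \right)} + I = \left(142 - 124\right) + 37242 = 18 + 37242 = 37260$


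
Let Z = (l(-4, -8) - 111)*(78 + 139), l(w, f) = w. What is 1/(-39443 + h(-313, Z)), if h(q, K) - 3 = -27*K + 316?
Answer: 1/634661 ≈ 1.5756e-6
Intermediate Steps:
Z = -24955 (Z = (-4 - 111)*(78 + 139) = -115*217 = -24955)
h(q, K) = 319 - 27*K (h(q, K) = 3 + (-27*K + 316) = 3 + (316 - 27*K) = 319 - 27*K)
1/(-39443 + h(-313, Z)) = 1/(-39443 + (319 - 27*(-24955))) = 1/(-39443 + (319 + 673785)) = 1/(-39443 + 674104) = 1/634661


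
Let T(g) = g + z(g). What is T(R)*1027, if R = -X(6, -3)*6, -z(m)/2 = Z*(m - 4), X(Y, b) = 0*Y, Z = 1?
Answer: 8216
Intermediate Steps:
X(Y, b) = 0
z(m) = 8 - 2*m (z(m) = -2*(m - 4) = -2*(-4 + m) = 8 - 2*m)
R = 0 (R = -1*0*6 = 0*6 = 0)
T(g) = 8 - g (T(g) = g + (8 - 2*g) = 8 - g)
T(R)*1027 = (8 - 1*0)*1027 = (8 + 0)*1027 = 8*1027 = 8216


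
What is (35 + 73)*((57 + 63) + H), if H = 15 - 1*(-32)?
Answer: 18036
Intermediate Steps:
H = 47 (H = 15 + 32 = 47)
(35 + 73)*((57 + 63) + H) = (35 + 73)*((57 + 63) + 47) = 108*(120 + 47) = 108*167 = 18036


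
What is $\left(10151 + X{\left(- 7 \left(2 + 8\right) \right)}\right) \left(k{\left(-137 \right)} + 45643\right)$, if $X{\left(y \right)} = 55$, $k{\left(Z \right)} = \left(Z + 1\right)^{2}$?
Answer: $654602634$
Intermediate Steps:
$k{\left(Z \right)} = \left(1 + Z\right)^{2}$
$\left(10151 + X{\left(- 7 \left(2 + 8\right) \right)}\right) \left(k{\left(-137 \right)} + 45643\right) = \left(10151 + 55\right) \left(\left(1 - 137\right)^{2} + 45643\right) = 10206 \left(\left(-136\right)^{2} + 45643\right) = 10206 \left(18496 + 45643\right) = 10206 \cdot 64139 = 654602634$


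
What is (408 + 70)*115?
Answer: 54970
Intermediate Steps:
(408 + 70)*115 = 478*115 = 54970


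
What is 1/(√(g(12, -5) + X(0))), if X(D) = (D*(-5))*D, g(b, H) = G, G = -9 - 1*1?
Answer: -I*√10/10 ≈ -0.31623*I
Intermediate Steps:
G = -10 (G = -9 - 1 = -10)
g(b, H) = -10
X(D) = -5*D² (X(D) = (-5*D)*D = -5*D²)
1/(√(g(12, -5) + X(0))) = 1/(√(-10 - 5*0²)) = 1/(√(-10 - 5*0)) = 1/(√(-10 + 0)) = 1/(√(-10)) = 1/(I*√10) = -I*√10/10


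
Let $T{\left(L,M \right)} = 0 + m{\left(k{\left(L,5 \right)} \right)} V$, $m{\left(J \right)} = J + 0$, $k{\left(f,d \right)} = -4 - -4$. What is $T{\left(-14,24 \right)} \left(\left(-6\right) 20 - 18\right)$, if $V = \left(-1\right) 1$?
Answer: $0$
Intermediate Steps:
$k{\left(f,d \right)} = 0$ ($k{\left(f,d \right)} = -4 + 4 = 0$)
$V = -1$
$m{\left(J \right)} = J$
$T{\left(L,M \right)} = 0$ ($T{\left(L,M \right)} = 0 + 0 \left(-1\right) = 0 + 0 = 0$)
$T{\left(-14,24 \right)} \left(\left(-6\right) 20 - 18\right) = 0 \left(\left(-6\right) 20 - 18\right) = 0 \left(-120 - 18\right) = 0 \left(-138\right) = 0$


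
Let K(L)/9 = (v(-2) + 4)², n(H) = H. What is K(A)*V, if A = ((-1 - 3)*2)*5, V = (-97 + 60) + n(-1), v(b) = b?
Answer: -1368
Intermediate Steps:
V = -38 (V = (-97 + 60) - 1 = -37 - 1 = -38)
A = -40 (A = -4*2*5 = -8*5 = -40)
K(L) = 36 (K(L) = 9*(-2 + 4)² = 9*2² = 9*4 = 36)
K(A)*V = 36*(-38) = -1368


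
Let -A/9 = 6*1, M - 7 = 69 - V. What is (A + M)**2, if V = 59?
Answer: 1369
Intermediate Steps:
M = 17 (M = 7 + (69 - 1*59) = 7 + (69 - 59) = 7 + 10 = 17)
A = -54 ≈ -54.000
(A + M)**2 = (-54 + 17)**2 = (-37)**2 = 1369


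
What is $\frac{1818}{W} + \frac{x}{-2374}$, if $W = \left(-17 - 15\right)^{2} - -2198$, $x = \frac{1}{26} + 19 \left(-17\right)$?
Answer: $\frac{7737187}{11048596} \approx 0.70029$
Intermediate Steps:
$x = - \frac{8397}{26}$ ($x = \frac{1}{26} - 323 = - \frac{8397}{26} \approx -322.96$)
$W = 3222$ ($W = \left(-32\right)^{2} + 2198 = 1024 + 2198 = 3222$)
$\frac{1818}{W} + \frac{x}{-2374} = \frac{1818}{3222} - \frac{8397}{26 \left(-2374\right)} = 1818 \cdot \frac{1}{3222} - - \frac{8397}{61724} = \frac{101}{179} + \frac{8397}{61724} = \frac{7737187}{11048596}$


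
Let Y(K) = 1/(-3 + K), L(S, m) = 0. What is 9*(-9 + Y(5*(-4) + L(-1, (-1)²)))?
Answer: -1872/23 ≈ -81.391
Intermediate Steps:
9*(-9 + Y(5*(-4) + L(-1, (-1)²))) = 9*(-9 + 1/(-3 + (5*(-4) + 0))) = 9*(-9 + 1/(-3 + (-20 + 0))) = 9*(-9 + 1/(-3 - 20)) = 9*(-9 + 1/(-23)) = 9*(-9 - 1/23) = 9*(-208/23) = -1872/23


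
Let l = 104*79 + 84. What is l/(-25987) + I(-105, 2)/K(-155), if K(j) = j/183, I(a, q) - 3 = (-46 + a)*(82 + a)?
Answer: -16531825096/4027985 ≈ -4104.2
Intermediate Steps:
I(a, q) = 3 + (-46 + a)*(82 + a)
K(j) = j/183 (K(j) = j*(1/183) = j/183)
l = 8300 (l = 8216 + 84 = 8300)
l/(-25987) + I(-105, 2)/K(-155) = 8300/(-25987) + (-3769 + (-105)² + 36*(-105))/(((1/183)*(-155))) = 8300*(-1/25987) + (-3769 + 11025 - 3780)/(-155/183) = -8300/25987 + 3476*(-183/155) = -8300/25987 - 636108/155 = -16531825096/4027985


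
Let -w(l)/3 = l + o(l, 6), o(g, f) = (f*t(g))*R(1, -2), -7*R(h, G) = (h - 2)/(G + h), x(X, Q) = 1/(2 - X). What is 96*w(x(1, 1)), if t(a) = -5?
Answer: -10656/7 ≈ -1522.3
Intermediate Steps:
R(h, G) = -(-2 + h)/(7*(G + h)) (R(h, G) = -(h - 2)/(7*(G + h)) = -(-2 + h)/(7*(G + h)))
o(g, f) = 5*f/7 (o(g, f) = (f*(-5))*((2 - 1*1)/(7*(-2 + 1))) = (-5*f)*((⅐)*(2 - 1)/(-1)) = (-5*f)*((⅐)*(-1)*1) = -5*f*(-⅐) = 5*f/7)
w(l) = -90/7 - 3*l (w(l) = -3*(l + (5/7)*6) = -3*(l + 30/7) = -3*(30/7 + l) = -90/7 - 3*l)
96*w(x(1, 1)) = 96*(-90/7 - (-3)/(-2 + 1)) = 96*(-90/7 - (-3)/(-1)) = 96*(-90/7 - (-3)*(-1)) = 96*(-90/7 - 3*1) = 96*(-90/7 - 3) = 96*(-111/7) = -10656/7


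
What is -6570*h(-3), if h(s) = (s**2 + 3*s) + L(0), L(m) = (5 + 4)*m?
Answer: 0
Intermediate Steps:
L(m) = 9*m
h(s) = s**2 + 3*s (h(s) = (s**2 + 3*s) + 9*0 = (s**2 + 3*s) + 0 = s**2 + 3*s)
-6570*h(-3) = -(-19710)*(3 - 3) = -(-19710)*0 = -6570*0 = 0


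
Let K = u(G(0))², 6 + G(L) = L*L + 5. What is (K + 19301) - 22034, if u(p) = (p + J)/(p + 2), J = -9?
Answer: -2633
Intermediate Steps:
G(L) = -1 + L² (G(L) = -6 + (L*L + 5) = -6 + (L² + 5) = -6 + (5 + L²) = -1 + L²)
u(p) = (-9 + p)/(2 + p) (u(p) = (p - 9)/(p + 2) = (-9 + p)/(2 + p))
K = 100 (K = ((-9 + (-1 + 0²))/(2 + (-1 + 0²)))² = ((-9 + (-1 + 0))/(2 + (-1 + 0)))² = ((-9 - 1)/(2 - 1))² = (-10/1)² = (1*(-10))² = (-10)² = 100)
(K + 19301) - 22034 = (100 + 19301) - 22034 = 19401 - 22034 = -2633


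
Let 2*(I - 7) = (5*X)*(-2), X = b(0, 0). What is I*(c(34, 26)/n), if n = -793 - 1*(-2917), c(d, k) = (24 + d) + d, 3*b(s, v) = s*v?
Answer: 161/531 ≈ 0.30320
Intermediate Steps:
b(s, v) = s*v/3 (b(s, v) = (s*v)/3 = s*v/3)
X = 0 (X = (⅓)*0*0 = 0)
c(d, k) = 24 + 2*d
n = 2124 (n = -793 + 2917 = 2124)
I = 7 (I = 7 + ((5*0)*(-2))/2 = 7 + (0*(-2))/2 = 7 + (½)*0 = 7 + 0 = 7)
I*(c(34, 26)/n) = 7*((24 + 2*34)/2124) = 7*((24 + 68)*(1/2124)) = 7*(92*(1/2124)) = 7*(23/531) = 161/531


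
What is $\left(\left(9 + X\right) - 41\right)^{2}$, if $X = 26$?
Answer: $36$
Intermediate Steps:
$\left(\left(9 + X\right) - 41\right)^{2} = \left(\left(9 + 26\right) - 41\right)^{2} = \left(35 - 41\right)^{2} = \left(-6\right)^{2} = 36$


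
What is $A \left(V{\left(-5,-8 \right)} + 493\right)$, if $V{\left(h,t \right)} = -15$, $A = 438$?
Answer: $209364$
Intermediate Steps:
$A \left(V{\left(-5,-8 \right)} + 493\right) = 438 \left(-15 + 493\right) = 438 \cdot 478 = 209364$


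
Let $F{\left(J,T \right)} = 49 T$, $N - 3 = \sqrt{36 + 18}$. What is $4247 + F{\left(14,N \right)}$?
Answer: $4394 + 147 \sqrt{6} \approx 4754.1$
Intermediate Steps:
$N = 3 + 3 \sqrt{6}$ ($N = 3 + \sqrt{36 + 18} = 3 + \sqrt{54} = 3 + 3 \sqrt{6} \approx 10.348$)
$4247 + F{\left(14,N \right)} = 4247 + 49 \left(3 + 3 \sqrt{6}\right) = 4247 + \left(147 + 147 \sqrt{6}\right) = 4394 + 147 \sqrt{6}$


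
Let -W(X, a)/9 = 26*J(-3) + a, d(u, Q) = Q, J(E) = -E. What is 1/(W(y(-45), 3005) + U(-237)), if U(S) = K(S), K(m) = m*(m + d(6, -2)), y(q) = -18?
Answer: 1/28896 ≈ 3.4607e-5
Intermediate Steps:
K(m) = m*(-2 + m) (K(m) = m*(m - 2) = m*(-2 + m))
U(S) = S*(-2 + S)
W(X, a) = -702 - 9*a (W(X, a) = -9*(26*(-1*(-3)) + a) = -9*(26*3 + a) = -9*(78 + a) = -702 - 9*a)
1/(W(y(-45), 3005) + U(-237)) = 1/((-702 - 9*3005) - 237*(-2 - 237)) = 1/((-702 - 27045) - 237*(-239)) = 1/(-27747 + 56643) = 1/28896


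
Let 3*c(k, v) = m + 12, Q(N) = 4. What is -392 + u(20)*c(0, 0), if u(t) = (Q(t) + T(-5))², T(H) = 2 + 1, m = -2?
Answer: -686/3 ≈ -228.67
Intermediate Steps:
T(H) = 3
c(k, v) = 10/3 (c(k, v) = (-2 + 12)/3 = (⅓)*10 = 10/3)
u(t) = 49 (u(t) = (4 + 3)² = 7² = 49)
-392 + u(20)*c(0, 0) = -392 + 49*(10/3) = -392 + 490/3 = -686/3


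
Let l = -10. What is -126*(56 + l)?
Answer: -5796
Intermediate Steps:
-126*(56 + l) = -126*(56 - 10) = -126*46 = -5796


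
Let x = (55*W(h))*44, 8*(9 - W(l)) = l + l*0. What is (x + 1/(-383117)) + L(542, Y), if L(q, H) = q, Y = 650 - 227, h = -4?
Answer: 9015509243/383117 ≈ 23532.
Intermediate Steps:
W(l) = 9 - l/8 (W(l) = 9 - (l + l*0)/8 = 9 - (l + 0)/8 = 9 - l/8)
Y = 423
x = 22990 (x = (55*(9 - ⅛*(-4)))*44 = (55*(9 + ½))*44 = (55*(19/2))*44 = (1045/2)*44 = 22990)
(x + 1/(-383117)) + L(542, Y) = (22990 + 1/(-383117)) + 542 = (22990 - 1/383117) + 542 = 8807859829/383117 + 542 = 9015509243/383117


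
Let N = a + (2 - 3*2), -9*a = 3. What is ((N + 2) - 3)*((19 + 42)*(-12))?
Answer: 3904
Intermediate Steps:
a = -⅓ (a = -⅑*3 = -⅓ ≈ -0.33333)
N = -13/3 (N = -⅓ + (2 - 3*2) = -⅓ + (2 - 6) = -⅓ - 4 = -13/3 ≈ -4.3333)
((N + 2) - 3)*((19 + 42)*(-12)) = ((-13/3 + 2) - 3)*((19 + 42)*(-12)) = (-7/3 - 3)*(61*(-12)) = -16/3*(-732) = 3904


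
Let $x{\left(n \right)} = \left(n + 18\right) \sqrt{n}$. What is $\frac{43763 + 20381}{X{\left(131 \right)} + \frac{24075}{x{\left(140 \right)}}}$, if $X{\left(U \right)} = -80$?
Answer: $- \frac{37756751872}{45869765} - \frac{1027343808 \sqrt{35}}{45869765} \approx -955.63$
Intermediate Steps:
$x{\left(n \right)} = \sqrt{n} \left(18 + n\right)$ ($x{\left(n \right)} = \left(18 + n\right) \sqrt{n} = \sqrt{n} \left(18 + n\right)$)
$\frac{43763 + 20381}{X{\left(131 \right)} + \frac{24075}{x{\left(140 \right)}}} = \frac{43763 + 20381}{-80 + \frac{24075}{\sqrt{140} \left(18 + 140\right)}} = \frac{64144}{-80 + \frac{24075}{2 \sqrt{35} \cdot 158}} = \frac{64144}{-80 + \frac{24075}{316 \sqrt{35}}} = \frac{64144}{-80 + 24075 \frac{\sqrt{35}}{11060}} = \frac{64144}{-80 + \frac{4815 \sqrt{35}}{2212}}$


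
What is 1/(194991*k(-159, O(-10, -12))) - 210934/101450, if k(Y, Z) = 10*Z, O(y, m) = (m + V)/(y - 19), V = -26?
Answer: -1562948506367/751709804100 ≈ -2.0792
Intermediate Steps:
O(y, m) = (-26 + m)/(-19 + y) (O(y, m) = (m - 26)/(y - 19) = (-26 + m)/(-19 + y))
1/(194991*k(-159, O(-10, -12))) - 210934/101450 = 1/(194991*((10*((-26 - 12)/(-19 - 10))))) - 210934/101450 = 1/(194991*((10*(-38/(-29))))) - 210934*1/101450 = 1/(194991*((10*(-1/29*(-38))))) - 105467/50725 = 1/(194991*((10*(38/29)))) - 105467/50725 = 1/(194991*(380/29)) - 105467/50725 = (1/194991)*(29/380) - 105467/50725 = 29/74096580 - 105467/50725 = -1562948506367/751709804100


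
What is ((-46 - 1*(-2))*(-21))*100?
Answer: 92400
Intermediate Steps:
((-46 - 1*(-2))*(-21))*100 = ((-46 + 2)*(-21))*100 = -44*(-21)*100 = 924*100 = 92400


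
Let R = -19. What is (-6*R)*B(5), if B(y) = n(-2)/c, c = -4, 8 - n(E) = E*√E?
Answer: -228 - 57*I*√2 ≈ -228.0 - 80.61*I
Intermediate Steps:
n(E) = 8 - E^(3/2) (n(E) = 8 - E*√E = 8 - E^(3/2))
B(y) = -2 - I*√2/2 (B(y) = (8 - (-2)^(3/2))/(-4) = (8 - (-2)*I*√2)*(-¼) = (8 + 2*I*√2)*(-¼) = -2 - I*√2/2)
(-6*R)*B(5) = (-6*(-19))*(-2 - I*√2/2) = 114*(-2 - I*√2/2) = -228 - 57*I*√2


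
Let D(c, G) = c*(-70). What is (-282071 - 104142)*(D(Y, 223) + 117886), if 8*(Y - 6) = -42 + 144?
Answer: -90044402311/2 ≈ -4.5022e+10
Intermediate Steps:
Y = 75/4 (Y = 6 + (-42 + 144)/8 = 6 + (1/8)*102 = 6 + 51/4 = 75/4 ≈ 18.750)
D(c, G) = -70*c
(-282071 - 104142)*(D(Y, 223) + 117886) = (-282071 - 104142)*(-70*75/4 + 117886) = -386213*(-2625/2 + 117886) = -386213*233147/2 = -90044402311/2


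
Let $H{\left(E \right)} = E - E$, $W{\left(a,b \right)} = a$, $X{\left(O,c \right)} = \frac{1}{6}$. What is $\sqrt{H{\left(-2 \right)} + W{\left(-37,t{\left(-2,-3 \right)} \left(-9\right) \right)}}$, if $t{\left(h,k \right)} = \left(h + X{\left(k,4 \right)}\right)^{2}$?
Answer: $i \sqrt{37} \approx 6.0828 i$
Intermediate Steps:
$X{\left(O,c \right)} = \frac{1}{6}$
$t{\left(h,k \right)} = \left(\frac{1}{6} + h\right)^{2}$ ($t{\left(h,k \right)} = \left(h + \frac{1}{6}\right)^{2} = \left(\frac{1}{6} + h\right)^{2}$)
$H{\left(E \right)} = 0$
$\sqrt{H{\left(-2 \right)} + W{\left(-37,t{\left(-2,-3 \right)} \left(-9\right) \right)}} = \sqrt{0 - 37} = \sqrt{-37} = i \sqrt{37}$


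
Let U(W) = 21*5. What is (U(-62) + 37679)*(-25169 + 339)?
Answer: -938176720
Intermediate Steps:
U(W) = 105
(U(-62) + 37679)*(-25169 + 339) = (105 + 37679)*(-25169 + 339) = 37784*(-24830) = -938176720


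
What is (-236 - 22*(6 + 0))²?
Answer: 135424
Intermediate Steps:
(-236 - 22*(6 + 0))² = (-236 - 22*6)² = (-236 - 132)² = (-368)² = 135424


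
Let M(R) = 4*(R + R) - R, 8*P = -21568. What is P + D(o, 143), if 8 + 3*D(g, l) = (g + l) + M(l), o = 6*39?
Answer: -6718/3 ≈ -2239.3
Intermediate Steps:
P = -2696 (P = (1/8)*(-21568) = -2696)
o = 234
M(R) = 7*R (M(R) = 4*(2*R) - R = 8*R - R = 7*R)
D(g, l) = -8/3 + g/3 + 8*l/3 (D(g, l) = -8/3 + ((g + l) + 7*l)/3 = -8/3 + (g + 8*l)/3 = -8/3 + (g/3 + 8*l/3) = -8/3 + g/3 + 8*l/3)
P + D(o, 143) = -2696 + (-8/3 + (1/3)*234 + (8/3)*143) = -2696 + (-8/3 + 78 + 1144/3) = -2696 + 1370/3 = -6718/3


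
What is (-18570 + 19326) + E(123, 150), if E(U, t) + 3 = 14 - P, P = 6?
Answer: 761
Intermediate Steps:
E(U, t) = 5 (E(U, t) = -3 + (14 - 1*6) = -3 + (14 - 6) = -3 + 8 = 5)
(-18570 + 19326) + E(123, 150) = (-18570 + 19326) + 5 = 756 + 5 = 761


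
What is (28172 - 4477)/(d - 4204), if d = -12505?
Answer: -3385/2387 ≈ -1.4181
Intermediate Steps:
(28172 - 4477)/(d - 4204) = (28172 - 4477)/(-12505 - 4204) = 23695/(-16709) = 23695*(-1/16709) = -3385/2387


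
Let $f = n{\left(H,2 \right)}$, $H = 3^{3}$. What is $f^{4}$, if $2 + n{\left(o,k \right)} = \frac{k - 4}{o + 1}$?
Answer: $\frac{707281}{38416} \approx 18.411$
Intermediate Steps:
$H = 27$
$n{\left(o,k \right)} = -2 + \frac{-4 + k}{1 + o}$ ($n{\left(o,k \right)} = -2 + \frac{k - 4}{o + 1} = -2 + \frac{-4 + k}{1 + o}$)
$f = - \frac{29}{14}$ ($f = \frac{-6 + 2 - 54}{1 + 27} = \frac{-6 + 2 - 54}{28} = \frac{1}{28} \left(-58\right) = - \frac{29}{14} \approx -2.0714$)
$f^{4} = \left(- \frac{29}{14}\right)^{4} = \frac{707281}{38416}$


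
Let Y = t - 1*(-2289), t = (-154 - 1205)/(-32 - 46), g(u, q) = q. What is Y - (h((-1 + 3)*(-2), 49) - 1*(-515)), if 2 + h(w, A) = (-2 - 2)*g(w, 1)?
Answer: 46733/26 ≈ 1797.4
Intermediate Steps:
t = 453/26 (t = -1359/(-78) = -1359*(-1/78) = 453/26 ≈ 17.423)
Y = 59967/26 (Y = 453/26 - 1*(-2289) = 453/26 + 2289 = 59967/26 ≈ 2306.4)
h(w, A) = -6 (h(w, A) = -2 + (-2 - 2)*1 = -2 - 4*1 = -2 - 4 = -6)
Y - (h((-1 + 3)*(-2), 49) - 1*(-515)) = 59967/26 - (-6 - 1*(-515)) = 59967/26 - (-6 + 515) = 59967/26 - 1*509 = 59967/26 - 509 = 46733/26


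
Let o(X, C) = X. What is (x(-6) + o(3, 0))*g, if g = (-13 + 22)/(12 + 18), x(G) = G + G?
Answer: -27/10 ≈ -2.7000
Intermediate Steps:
x(G) = 2*G
g = 3/10 (g = 9/30 = 9*(1/30) = 3/10 ≈ 0.30000)
(x(-6) + o(3, 0))*g = (2*(-6) + 3)*(3/10) = (-12 + 3)*(3/10) = -9*3/10 = -27/10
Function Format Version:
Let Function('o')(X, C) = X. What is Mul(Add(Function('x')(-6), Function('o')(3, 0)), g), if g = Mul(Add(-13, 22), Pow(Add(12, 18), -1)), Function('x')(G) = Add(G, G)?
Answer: Rational(-27, 10) ≈ -2.7000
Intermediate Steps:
Function('x')(G) = Mul(2, G)
g = Rational(3, 10) (g = Mul(9, Pow(30, -1)) = Mul(9, Rational(1, 30)) = Rational(3, 10) ≈ 0.30000)
Mul(Add(Function('x')(-6), Function('o')(3, 0)), g) = Mul(Add(Mul(2, -6), 3), Rational(3, 10)) = Mul(Add(-12, 3), Rational(3, 10)) = Mul(-9, Rational(3, 10)) = Rational(-27, 10)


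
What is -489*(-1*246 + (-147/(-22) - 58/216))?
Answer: 46394527/396 ≈ 1.1716e+5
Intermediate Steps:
-489*(-1*246 + (-147/(-22) - 58/216)) = -489*(-246 + (-147*(-1/22) - 58*1/216)) = -489*(-246 + (147/22 - 29/108)) = -489*(-246 + 7619/1188) = -489*(-284629/1188) = 46394527/396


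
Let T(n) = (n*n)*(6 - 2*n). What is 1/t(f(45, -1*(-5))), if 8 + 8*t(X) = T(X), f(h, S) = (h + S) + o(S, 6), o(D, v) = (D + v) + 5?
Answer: -1/68608 ≈ -1.4576e-5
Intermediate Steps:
o(D, v) = 5 + D + v
T(n) = n**2*(6 - 2*n)
f(h, S) = 11 + h + 2*S (f(h, S) = (h + S) + (5 + S + 6) = (S + h) + (11 + S) = 11 + h + 2*S)
t(X) = -1 + X**2*(3 - X)/4 (t(X) = -1 + (2*X**2*(3 - X))/8 = -1 + X**2*(3 - X)/4)
1/t(f(45, -1*(-5))) = 1/(-1 + (11 + 45 + 2*(-1*(-5)))**2*(3 - (11 + 45 + 2*(-1*(-5))))/4) = 1/(-1 + (11 + 45 + 2*5)**2*(3 - (11 + 45 + 2*5))/4) = 1/(-1 + (11 + 45 + 10)**2*(3 - (11 + 45 + 10))/4) = 1/(-1 + (1/4)*66**2*(3 - 1*66)) = 1/(-1 + (1/4)*4356*(3 - 66)) = 1/(-1 + (1/4)*4356*(-63)) = 1/(-1 - 68607) = 1/(-68608) = -1/68608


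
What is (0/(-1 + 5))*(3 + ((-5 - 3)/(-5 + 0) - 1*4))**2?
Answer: 0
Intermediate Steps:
(0/(-1 + 5))*(3 + ((-5 - 3)/(-5 + 0) - 1*4))**2 = (0/4)*(3 + (-8/(-5) - 4))**2 = ((1/4)*0)*(3 + (-8*(-1/5) - 4))**2 = 0*(3 + (8/5 - 4))**2 = 0*(3 - 12/5)**2 = 0*(3/5)**2 = 0*(9/25) = 0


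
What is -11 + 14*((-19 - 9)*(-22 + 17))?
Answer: 1949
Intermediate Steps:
-11 + 14*((-19 - 9)*(-22 + 17)) = -11 + 14*(-28*(-5)) = -11 + 14*140 = -11 + 1960 = 1949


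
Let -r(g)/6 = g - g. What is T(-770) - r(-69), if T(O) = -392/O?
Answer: 28/55 ≈ 0.50909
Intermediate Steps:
r(g) = 0 (r(g) = -6*(g - g) = -6*0 = 0)
T(-770) - r(-69) = -392/(-770) - 1*0 = -392*(-1/770) + 0 = 28/55 + 0 = 28/55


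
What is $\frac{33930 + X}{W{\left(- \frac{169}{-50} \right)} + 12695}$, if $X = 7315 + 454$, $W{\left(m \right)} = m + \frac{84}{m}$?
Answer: $\frac{352356550}{107511311} \approx 3.2774$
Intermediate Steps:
$X = 7769$
$\frac{33930 + X}{W{\left(- \frac{169}{-50} \right)} + 12695} = \frac{33930 + 7769}{\left(- \frac{169}{-50} + \frac{84}{\left(-169\right) \frac{1}{-50}}\right) + 12695} = \frac{41699}{\left(\left(-169\right) \left(- \frac{1}{50}\right) + \frac{84}{\left(-169\right) \left(- \frac{1}{50}\right)}\right) + 12695} = \frac{41699}{\left(\frac{169}{50} + \frac{84}{\frac{169}{50}}\right) + 12695} = \frac{41699}{\left(\frac{169}{50} + 84 \cdot \frac{50}{169}\right) + 12695} = \frac{41699}{\left(\frac{169}{50} + \frac{4200}{169}\right) + 12695} = \frac{41699}{\frac{238561}{8450} + 12695} = \frac{41699}{\frac{107511311}{8450}} = 41699 \cdot \frac{8450}{107511311} = \frac{352356550}{107511311}$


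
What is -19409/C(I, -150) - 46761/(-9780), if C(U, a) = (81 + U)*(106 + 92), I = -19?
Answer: 8004542/2501235 ≈ 3.2002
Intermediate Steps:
C(U, a) = 16038 + 198*U (C(U, a) = (81 + U)*198 = 16038 + 198*U)
-19409/C(I, -150) - 46761/(-9780) = -19409/(16038 + 198*(-19)) - 46761/(-9780) = -19409/(16038 - 3762) - 46761*(-1/9780) = -19409/12276 + 15587/3260 = 8004542/2501235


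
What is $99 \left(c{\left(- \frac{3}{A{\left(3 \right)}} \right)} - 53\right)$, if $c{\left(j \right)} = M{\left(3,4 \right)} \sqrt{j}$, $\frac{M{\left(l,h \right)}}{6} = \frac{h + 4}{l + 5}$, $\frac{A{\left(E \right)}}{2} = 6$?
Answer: $-5247 + 297 i \approx -5247.0 + 297.0 i$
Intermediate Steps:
$A{\left(E \right)} = 12$ ($A{\left(E \right)} = 2 \cdot 6 = 12$)
$M{\left(l,h \right)} = \frac{6 \left(4 + h\right)}{5 + l}$ ($M{\left(l,h \right)} = 6 \frac{h + 4}{l + 5} = 6 \frac{4 + h}{5 + l} = \frac{6 \left(4 + h\right)}{5 + l}$)
$c{\left(j \right)} = 6 \sqrt{j}$ ($c{\left(j \right)} = \frac{6 \left(4 + 4\right)}{5 + 3} \sqrt{j} = 6 \cdot \frac{1}{8} \cdot 8 \sqrt{j} = 6 \sqrt{j}$)
$99 \left(c{\left(- \frac{3}{A{\left(3 \right)}} \right)} - 53\right) = 99 \left(6 \sqrt{- \frac{3}{12}} - 53\right) = 99 \left(6 \sqrt{\left(-3\right) \frac{1}{12}} - 53\right) = 99 \left(6 \sqrt{- \frac{1}{4}} - 53\right) = 99 \left(6 \frac{i}{2} - 53\right) = 99 \left(3 i - 53\right) = 99 \left(-53 + 3 i\right) = -5247 + 297 i$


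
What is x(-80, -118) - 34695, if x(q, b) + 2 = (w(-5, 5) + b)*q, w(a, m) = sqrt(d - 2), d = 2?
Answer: -25257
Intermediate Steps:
w(a, m) = 0 (w(a, m) = sqrt(2 - 2) = sqrt(0) = 0)
x(q, b) = -2 + b*q (x(q, b) = -2 + (0 + b)*q = -2 + b*q)
x(-80, -118) - 34695 = (-2 - 118*(-80)) - 34695 = (-2 + 9440) - 34695 = 9438 - 34695 = -25257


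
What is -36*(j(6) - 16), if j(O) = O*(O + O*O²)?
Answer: -47376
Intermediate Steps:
j(O) = O*(O + O³)
-36*(j(6) - 16) = -36*((6² + 6⁴) - 16) = -36*((36 + 1296) - 16) = -36*(1332 - 16) = -36*1316 = -47376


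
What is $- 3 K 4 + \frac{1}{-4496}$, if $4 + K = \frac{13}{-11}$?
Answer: $\frac{3075253}{49456} \approx 62.182$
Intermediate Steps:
$K = - \frac{57}{11}$ ($K = -4 + \frac{13}{-11} = -4 + 13 \left(- \frac{1}{11}\right) = -4 - \frac{13}{11} = - \frac{57}{11} \approx -5.1818$)
$- 3 K 4 + \frac{1}{-4496} = \left(-3\right) \left(- \frac{57}{11}\right) 4 + \frac{1}{-4496} = \frac{171}{11} \cdot 4 - \frac{1}{4496} = \frac{684}{11} - \frac{1}{4496} = \frac{3075253}{49456}$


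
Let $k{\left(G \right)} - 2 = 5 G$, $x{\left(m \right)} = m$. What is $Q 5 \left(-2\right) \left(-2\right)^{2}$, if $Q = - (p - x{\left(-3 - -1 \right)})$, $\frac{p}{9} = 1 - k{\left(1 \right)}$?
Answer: $-2080$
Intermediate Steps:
$k{\left(G \right)} = 2 + 5 G$
$p = -54$ ($p = 9 \left(1 - \left(2 + 5 \cdot 1\right)\right) = 9 \left(1 - \left(2 + 5\right)\right) = 9 \left(1 - 7\right) = 9 \left(-6\right) = -54$)
$Q = 52$ ($Q = - (-54 - \left(-3 - -1\right)) = - (-54 - \left(-3 + 1\right)) = - (-54 - -2) = - (-54 + 2) = \left(-1\right) \left(-52\right) = 52$)
$Q 5 \left(-2\right) \left(-2\right)^{2} = 52 \cdot 5 \left(-2\right) \left(-2\right)^{2} = 52 \left(\left(-10\right) 4\right) = 52 \left(-40\right) = -2080$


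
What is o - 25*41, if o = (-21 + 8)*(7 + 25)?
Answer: -1441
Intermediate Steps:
o = -416 (o = -13*32 = -416)
o - 25*41 = -416 - 25*41 = -416 - 1025 = -1441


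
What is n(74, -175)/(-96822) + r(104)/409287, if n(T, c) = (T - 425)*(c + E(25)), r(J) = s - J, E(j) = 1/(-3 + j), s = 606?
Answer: -20439889835/32289470004 ≈ -0.63302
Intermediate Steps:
r(J) = 606 - J
n(T, c) = (-425 + T)*(1/22 + c) (n(T, c) = (T - 425)*(c + 1/(-3 + 25)) = (-425 + T)*(c + 1/22) = (-425 + T)*(1/22 + c))
n(74, -175)/(-96822) + r(104)/409287 = (-425/22 - 425*(-175) + (1/22)*74 + 74*(-175))/(-96822) + (606 - 1*104)/409287 = (-425/22 + 74375 + 37/11 - 12950)*(-1/96822) + (606 - 104)*(1/409287) = (1350999/22)*(-1/96822) + 502*(1/409287) = -50037/78892 + 502/409287 = -20439889835/32289470004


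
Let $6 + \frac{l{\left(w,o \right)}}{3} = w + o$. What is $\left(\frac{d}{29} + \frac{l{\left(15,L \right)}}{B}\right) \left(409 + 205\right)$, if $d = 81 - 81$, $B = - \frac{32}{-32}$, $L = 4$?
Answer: $23946$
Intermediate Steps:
$B = 1$ ($B = \left(-32\right) \left(- \frac{1}{32}\right) = 1$)
$l{\left(w,o \right)} = -18 + 3 o + 3 w$ ($l{\left(w,o \right)} = -18 + 3 \left(w + o\right) = -18 + 3 \left(o + w\right) = -18 + \left(3 o + 3 w\right) = -18 + 3 o + 3 w$)
$d = 0$ ($d = 81 - 81 = 0$)
$\left(\frac{d}{29} + \frac{l{\left(15,L \right)}}{B}\right) \left(409 + 205\right) = \left(\frac{0}{29} + \frac{-18 + 3 \cdot 4 + 3 \cdot 15}{1}\right) \left(409 + 205\right) = \left(0 \cdot \frac{1}{29} + \left(-18 + 12 + 45\right) 1\right) 614 = \left(0 + 39 \cdot 1\right) 614 = \left(0 + 39\right) 614 = 39 \cdot 614 = 23946$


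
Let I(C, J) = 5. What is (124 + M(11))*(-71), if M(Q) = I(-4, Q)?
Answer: -9159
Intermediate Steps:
M(Q) = 5
(124 + M(11))*(-71) = (124 + 5)*(-71) = 129*(-71) = -9159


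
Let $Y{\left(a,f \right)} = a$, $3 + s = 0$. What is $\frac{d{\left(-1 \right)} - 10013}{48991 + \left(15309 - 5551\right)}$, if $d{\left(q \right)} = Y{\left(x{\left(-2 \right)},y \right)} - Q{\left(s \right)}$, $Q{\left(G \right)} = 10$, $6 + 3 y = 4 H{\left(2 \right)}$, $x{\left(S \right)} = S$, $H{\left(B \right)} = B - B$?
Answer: $- \frac{10025}{58749} \approx -0.17064$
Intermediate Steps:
$H{\left(B \right)} = 0$
$y = -2$ ($y = -2 + \frac{4 \cdot 0}{3} = -2 + \frac{1}{3} \cdot 0 = -2 + 0 = -2$)
$s = -3$ ($s = -3 + 0 = -3$)
$d{\left(q \right)} = -12$ ($d{\left(q \right)} = -2 - 10 = -12$)
$\frac{d{\left(-1 \right)} - 10013}{48991 + \left(15309 - 5551\right)} = \frac{-12 - 10013}{48991 + \left(15309 - 5551\right)} = - \frac{10025}{48991 + \left(15309 - 5551\right)} = - \frac{10025}{48991 + 9758} = - \frac{10025}{58749}$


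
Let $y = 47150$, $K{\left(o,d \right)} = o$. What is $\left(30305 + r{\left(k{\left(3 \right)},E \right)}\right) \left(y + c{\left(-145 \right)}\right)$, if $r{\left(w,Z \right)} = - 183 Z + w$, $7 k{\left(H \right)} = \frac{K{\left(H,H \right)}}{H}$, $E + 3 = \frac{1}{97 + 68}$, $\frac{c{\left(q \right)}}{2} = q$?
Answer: $\frac{10120412136}{7} \approx 1.4458 \cdot 10^{9}$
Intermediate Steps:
$c{\left(q \right)} = 2 q$
$E = - \frac{494}{165}$ ($E = -3 + \frac{1}{97 + 68} = -3 + \frac{1}{165} = - \frac{494}{165} \approx -2.9939$)
$k{\left(H \right)} = \frac{1}{7}$ ($k{\left(H \right)} = \frac{H \frac{1}{H}}{7} = \frac{1}{7} \cdot 1 = \frac{1}{7}$)
$r{\left(w,Z \right)} = w - 183 Z$
$\left(30305 + r{\left(k{\left(3 \right)},E \right)}\right) \left(y + c{\left(-145 \right)}\right) = \left(30305 + \left(\frac{1}{7} - - \frac{30134}{55}\right)\right) \left(47150 + 2 \left(-145\right)\right) = \left(30305 + \left(\frac{1}{7} + \frac{30134}{55}\right)\right) \left(47150 - 290\right) = \left(30305 + \frac{210993}{385}\right) 46860 = \frac{11878418}{385} \cdot 46860 = \frac{10120412136}{7}$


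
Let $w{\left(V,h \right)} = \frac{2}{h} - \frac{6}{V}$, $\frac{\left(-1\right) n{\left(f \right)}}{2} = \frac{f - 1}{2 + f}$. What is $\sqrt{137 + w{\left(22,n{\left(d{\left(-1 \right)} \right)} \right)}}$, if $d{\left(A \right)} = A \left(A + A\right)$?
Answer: $\frac{2 \sqrt{4015}}{11} \approx 11.521$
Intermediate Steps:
$d{\left(A \right)} = 2 A^{2}$ ($d{\left(A \right)} = A 2 A = 2 A^{2}$)
$n{\left(f \right)} = - \frac{2 \left(-1 + f\right)}{2 + f}$ ($n{\left(f \right)} = - 2 \frac{f - 1}{2 + f} = - 2 \frac{-1 + f}{2 + f} = - \frac{2 \left(-1 + f\right)}{2 + f}$)
$w{\left(V,h \right)} = - \frac{6}{V} + \frac{2}{h}$
$\sqrt{137 + w{\left(22,n{\left(d{\left(-1 \right)} \right)} \right)}} = \sqrt{137 + \left(- \frac{6}{22} + \frac{2}{2 \frac{1}{2 + 2 \left(-1\right)^{2}} \left(1 - 2 \left(-1\right)^{2}\right)}\right)} = \sqrt{137 + \left(\left(-6\right) \frac{1}{22} + \frac{2}{2 \frac{1}{2 + 2 \cdot 1} \left(1 - 2 \cdot 1\right)}\right)} = \sqrt{137 + \left(- \frac{3}{11} + \frac{2}{2 \frac{1}{2 + 2} \left(1 - 2\right)}\right)} = \sqrt{137 + \left(- \frac{3}{11} + \frac{2}{2 \cdot \frac{1}{4} \left(1 - 2\right)}\right)} = \sqrt{137 + \left(- \frac{3}{11} + \frac{2}{2 \cdot \frac{1}{4} \left(-1\right)}\right)} = \sqrt{137 + \left(- \frac{3}{11} + \frac{2}{- \frac{1}{2}}\right)} = \sqrt{137 + \left(- \frac{3}{11} + 2 \left(-2\right)\right)} = \sqrt{137 - \frac{47}{11}} = \sqrt{\frac{1460}{11}} = \frac{2 \sqrt{4015}}{11}$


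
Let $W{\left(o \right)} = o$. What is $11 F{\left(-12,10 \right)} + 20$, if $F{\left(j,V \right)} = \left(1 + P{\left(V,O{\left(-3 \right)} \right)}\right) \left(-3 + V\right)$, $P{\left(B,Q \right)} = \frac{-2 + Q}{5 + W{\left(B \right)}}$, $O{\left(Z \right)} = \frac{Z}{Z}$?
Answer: $\frac{1378}{15} \approx 91.867$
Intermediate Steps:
$O{\left(Z \right)} = 1$
$P{\left(B,Q \right)} = \frac{-2 + Q}{5 + B}$
$F{\left(j,V \right)} = \left(1 - \frac{1}{5 + V}\right) \left(-3 + V\right)$ ($F{\left(j,V \right)} = \left(1 + \frac{-2 + 1}{5 + V}\right) \left(-3 + V\right) = \left(1 + \frac{1}{5 + V} \left(-1\right)\right) \left(-3 + V\right) = \left(1 - \frac{1}{5 + V}\right) \left(-3 + V\right)$)
$11 F{\left(-12,10 \right)} + 20 = 11 \frac{-12 + 10 + 10^{2}}{5 + 10} + 20 = 11 \frac{-12 + 10 + 100}{15} + 20 = 11 \cdot \frac{1}{15} \cdot 98 + 20 = 11 \cdot \frac{98}{15} + 20 = \frac{1078}{15} + 20 = \frac{1378}{15}$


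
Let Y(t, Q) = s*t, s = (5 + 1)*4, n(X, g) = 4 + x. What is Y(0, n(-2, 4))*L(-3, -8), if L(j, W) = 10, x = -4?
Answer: 0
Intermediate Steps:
n(X, g) = 0 (n(X, g) = 4 - 4 = 0)
s = 24 (s = 6*4 = 24)
Y(t, Q) = 24*t
Y(0, n(-2, 4))*L(-3, -8) = (24*0)*10 = 0*10 = 0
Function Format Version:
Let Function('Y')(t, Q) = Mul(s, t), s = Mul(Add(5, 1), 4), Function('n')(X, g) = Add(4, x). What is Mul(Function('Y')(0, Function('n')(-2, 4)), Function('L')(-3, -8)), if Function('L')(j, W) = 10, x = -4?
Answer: 0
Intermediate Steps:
Function('n')(X, g) = 0 (Function('n')(X, g) = Add(4, -4) = 0)
s = 24 (s = Mul(6, 4) = 24)
Function('Y')(t, Q) = Mul(24, t)
Mul(Function('Y')(0, Function('n')(-2, 4)), Function('L')(-3, -8)) = Mul(Mul(24, 0), 10) = Mul(0, 10) = 0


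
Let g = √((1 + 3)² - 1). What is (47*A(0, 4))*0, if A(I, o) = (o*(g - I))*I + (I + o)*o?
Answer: 0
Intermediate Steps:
g = √15 (g = √(4² - 1) = √(16 - 1) = √15 ≈ 3.8730)
A(I, o) = o*(I + o) + I*o*(√15 - I) (A(I, o) = (o*(√15 - I))*I + (I + o)*o = I*o*(√15 - I) + o*(I + o) = o*(I + o) + I*o*(√15 - I))
(47*A(0, 4))*0 = (47*(4*(0 + 4 - 1*0² + 0*√15)))*0 = (47*(4*(0 + 4 - 1*0 + 0)))*0 = (47*(4*(0 + 4 + 0 + 0)))*0 = (47*(4*4))*0 = (47*16)*0 = 752*0 = 0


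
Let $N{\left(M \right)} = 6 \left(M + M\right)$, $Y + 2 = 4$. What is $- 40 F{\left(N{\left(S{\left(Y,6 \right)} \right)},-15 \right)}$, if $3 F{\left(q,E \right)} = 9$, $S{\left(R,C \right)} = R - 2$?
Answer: $-120$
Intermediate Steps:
$Y = 2$ ($Y = -2 + 4 = 2$)
$S{\left(R,C \right)} = -2 + R$
$N{\left(M \right)} = 12 M$ ($N{\left(M \right)} = 6 \cdot 2 M = 12 M$)
$F{\left(q,E \right)} = 3$ ($F{\left(q,E \right)} = \frac{1}{3} \cdot 9 = 3$)
$- 40 F{\left(N{\left(S{\left(Y,6 \right)} \right)},-15 \right)} = \left(-40\right) 3 = -120$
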